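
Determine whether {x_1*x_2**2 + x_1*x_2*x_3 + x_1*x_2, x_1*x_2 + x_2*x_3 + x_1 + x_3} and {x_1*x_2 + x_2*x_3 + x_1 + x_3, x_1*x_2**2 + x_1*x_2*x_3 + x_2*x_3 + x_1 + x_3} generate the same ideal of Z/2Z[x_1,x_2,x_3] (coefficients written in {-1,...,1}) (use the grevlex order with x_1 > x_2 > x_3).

Yes, the ideals are equal.

Equality of ideals is decidable: compute both reduced Gröbner bases (unique for the ordering) and check whether they agree.
Buchberger on the first generating set:
f_1 = x_1*x_2**2 + x_1*x_2*x_3 + x_1*x_2, LT = x_1*x_2**2.
f_2 = x_1*x_2 + x_2*x_3 + x_1 + x_3, LT = x_1*x_2.

S(f_1,f_2): lcm = x_1*x_2**2. S = x_1*x_2*x_3 + x_2**2*x_3 + x_2*x_3.
  leading term x_1*x_2*x_3: subtract (x_3)·f_2 from x_1*x_2*x_3 + x_2**2*x_3 + x_2*x_3 → x_2**2*x_3 + x_2*x_3**2 + x_1*x_3 + x_2*x_3 + x_3**2
  leading term x_2**2*x_3: no divisor's leading term divides it; move x_2**2*x_3 to the remainder.
  leading term x_2*x_3**2: no divisor's leading term divides it; move x_2*x_3**2 to the remainder.
  leading term x_1*x_3: no divisor's leading term divides it; move x_1*x_3 to the remainder.
  leading term x_2*x_3: no divisor's leading term divides it; move x_2*x_3 to the remainder.
  leading term x_3**2: no divisor's leading term divides it; move x_3**2 to the remainder.
  remainder x_2**2*x_3 + x_2*x_3**2 + x_1*x_3 + x_2*x_3 + x_3**2 ≠ 0; add g_3 = x_2**2*x_3 + x_2*x_3**2 + x_1*x_3 + x_2*x_3 + x_3**2 to the basis.

S(f_1,g_3): lcm = x_1*x_2**2*x_3. S = x_1**2*x_3 + x_1*x_3**2.
  leading term x_1**2*x_3: no divisor's leading term divides it; move x_1**2*x_3 to the remainder.
  leading term x_1*x_3**2: no divisor's leading term divides it; move x_1*x_3**2 to the remainder.
  remainder x_1**2*x_3 + x_1*x_3**2 ≠ 0; add g_4 = x_1**2*x_3 + x_1*x_3**2 to the basis.

The other S-polynomials (S(f_2,g_3), S(f_1,g_4), S(f_2,g_4), S(g_3,g_4)) all reduce to 0 modulo the current basis, so we have a Gröbner basis.
Inter-reduce: drop elements whose leading term is divisible by another's, tail-reduce, and make monic.
Reduced Gröbner basis: {x_1**2*x_3 + x_1*x_3**2, x_2**2*x_3 + x_2*x_3**2 + x_1*x_3 + x_2*x_3 + x_3**2, x_1*x_2 + x_2*x_3 + x_1 + x_3}.

Buchberger on the second generating set:
h_1 = x_1*x_2 + x_2*x_3 + x_1 + x_3, LT = x_1*x_2.
h_2 = x_1*x_2**2 + x_1*x_2*x_3 + x_2*x_3 + x_1 + x_3, LT = x_1*x_2**2.

S(h_1,h_2): lcm = x_1*x_2**2. S = x_1*x_2*x_3 + x_2**2*x_3 + x_1*x_2 + x_1 + x_3.
  leading term x_1*x_2*x_3: subtract (x_3)·h_1 from x_1*x_2*x_3 + x_2**2*x_3 + x_1*x_2 + x_1 + x_3 → x_2**2*x_3 + x_2*x_3**2 + x_1*x_2 + x_1*x_3 + x_3**2 + x_1 + x_3
  leading term x_2**2*x_3: no divisor's leading term divides it; move x_2**2*x_3 to the remainder.
  leading term x_2*x_3**2: no divisor's leading term divides it; move x_2*x_3**2 to the remainder.
  leading term x_1*x_2: subtract (1)·h_1 from x_1*x_2 + x_1*x_3 + x_3**2 + x_1 + x_3 → x_1*x_3 + x_2*x_3 + x_3**2
  leading term x_1*x_3: no divisor's leading term divides it; move x_1*x_3 to the remainder.
  leading term x_2*x_3: no divisor's leading term divides it; move x_2*x_3 to the remainder.
  leading term x_3**2: no divisor's leading term divides it; move x_3**2 to the remainder.
  remainder x_2**2*x_3 + x_2*x_3**2 + x_1*x_3 + x_2*x_3 + x_3**2 ≠ 0; add k_3 = x_2**2*x_3 + x_2*x_3**2 + x_1*x_3 + x_2*x_3 + x_3**2 to the basis.

S(h_1,k_3): lcm = x_1*x_2**2*x_3. S = x_1*x_2*x_3**2 + x_2**2*x_3**2 + x_1**2*x_3 + x_1*x_3**2 + x_2*x_3**2.
  leading term x_1*x_2*x_3**2: subtract (x_3**2)·h_1 from x_1*x_2*x_3**2 + x_2**2*x_3**2 + x_1**2*x_3 + x_1*x_3**2 + x_2*x_3**2 → x_2**2*x_3**2 + x_2*x_3**3 + x_1**2*x_3 + x_2*x_3**2 + x_3**3
  leading term x_2**2*x_3**2: subtract (x_3)·k_3 from x_2**2*x_3**2 + x_2*x_3**3 + x_1**2*x_3 + x_2*x_3**2 + x_3**3 → x_1**2*x_3 + x_1*x_3**2
  leading term x_1**2*x_3: no divisor's leading term divides it; move x_1**2*x_3 to the remainder.
  leading term x_1*x_3**2: no divisor's leading term divides it; move x_1*x_3**2 to the remainder.
  remainder x_1**2*x_3 + x_1*x_3**2 ≠ 0; add k_4 = x_1**2*x_3 + x_1*x_3**2 to the basis.

The other S-polynomials (S(h_2,k_3), S(h_1,k_4), S(h_2,k_4), S(k_3,k_4)) all reduce to 0 modulo the current basis, so we have a Gröbner basis.
Inter-reduce: drop elements whose leading term is divisible by another's, tail-reduce, and make monic.
Reduced Gröbner basis: {x_1**2*x_3 + x_1*x_3**2, x_2**2*x_3 + x_2*x_3**2 + x_1*x_3 + x_2*x_3 + x_3**2, x_1*x_2 + x_2*x_3 + x_1 + x_3}.

These coincide, so the ideals are equal.
The same test decides containment: I ⊆ J iff every generator of I reduces to 0 modulo a Gröbner basis of J.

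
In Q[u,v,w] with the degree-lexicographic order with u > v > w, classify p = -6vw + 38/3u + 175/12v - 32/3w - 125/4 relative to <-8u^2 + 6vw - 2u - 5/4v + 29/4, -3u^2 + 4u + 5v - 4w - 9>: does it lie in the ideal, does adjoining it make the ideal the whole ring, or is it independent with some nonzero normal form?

-6vw + 38/3u + 175/12v - 32/3w - 125/4 lies in I (it reduces to 0).

First compute the reduced Gröbner basis of I by Buchberger's algorithm.
f_1 = -8u^2 + 6vw - 2u - 5/4v + 29/4, LT = u^2.
f_2 = -3u^2 + 4u + 5v - 4w - 9, LT = u^2.

S(f_1,f_2): lcm = u^2. S = -3/4vw + 19/12u + 175/96v - 4/3w - 125/32.
  leading term vw: no divisor's leading term divides it; move -3/4vw to the remainder.
  leading term u: no divisor's leading term divides it; move 19/12u to the remainder.
  leading term v: no divisor's leading term divides it; move 175/96v to the remainder.
  leading term w: no divisor's leading term divides it; move -4/3w to the remainder.
  leading term 1: no divisor's leading term divides it; move -125/32 to the remainder.
  remainder -3/4vw + 19/12u + 175/96v - 4/3w - 125/32 ≠ 0; add h_3 = -3/4vw + 19/12u + 175/96v - 4/3w - 125/32 to the basis.

The other S-polynomials (S(f_1,h_3), S(f_2,h_3)) all reduce to 0 modulo the current basis, so we have a Gröbner basis.
Inter-reduce: drop elements whose leading term is divisible by another's, tail-reduce, and make monic.
Reduced Gröbner basis: {u^2 - 4/3u - 5/3v + 4/3w + 3, vw - 19/9u - 175/72v + 16/9w + 125/24}.
Label its elements g_1 = u^2 - 4/3u - 5/3v + 4/3w + 3, g_2 = vw - 19/9u - 175/72v + 16/9w + 125/24.

Reduce p = -6vw + 38/3u + 175/12v - 32/3w - 125/4 modulo G:
  leading term vw: subtract (-6)·g_2 from -6vw + 38/3u + 175/12v - 32/3w - 125/4 → 0
  normal form = 0.
Since the normal form is 0, p ∈ I.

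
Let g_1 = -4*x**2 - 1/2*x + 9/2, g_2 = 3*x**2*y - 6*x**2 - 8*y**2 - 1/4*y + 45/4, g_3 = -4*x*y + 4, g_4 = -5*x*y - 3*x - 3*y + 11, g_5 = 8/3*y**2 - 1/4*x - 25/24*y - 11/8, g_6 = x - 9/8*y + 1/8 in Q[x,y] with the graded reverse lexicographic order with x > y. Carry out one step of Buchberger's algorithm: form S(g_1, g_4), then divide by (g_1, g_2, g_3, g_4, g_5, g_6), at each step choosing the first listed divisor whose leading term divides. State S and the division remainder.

lcm(LM(g_1), LM(g_4)) = x**2*y.
S = (lcm/LT(g_1))·g_1 − (lcm/LT(g_4))·g_4 = -3/5*x**2 - 19/40*x*y + 11/5*x - 9/8*y.
Reduce S modulo (g_1, g_2, g_3, g_4, g_5, g_6) in that order:
  leading term x**2: subtract (3/20)·g_1 from -3/5*x**2 - 19/40*x*y + 11/5*x - 9/8*y → -19/40*x*y + 91/40*x - 9/8*y - 27/40
  leading term x*y: subtract (19/160)·g_3 from -19/40*x*y + 91/40*x - 9/8*y - 27/40 → 91/40*x - 9/8*y - 23/20
  leading term x: subtract (91/40)·g_6 from 91/40*x - 9/8*y - 23/20 → 459/320*y - 459/320
  leading term y: no divisor's leading term divides it; move 459/320*y to the remainder.
  leading term 1: no divisor's leading term divides it; move -459/320 to the remainder.
The remainder 459/320*y - 459/320 is nonzero, so it would be added as the next basis element.
An S-polynomial is built so that the two leading terms cancel; whether anything survives reduction is exactly the Gröbner-basis criterion.

S(g_1, g_4) = -3/5*x**2 - 19/40*x*y + 11/5*x - 9/8*y; remainder on division = 459/320*y - 459/320.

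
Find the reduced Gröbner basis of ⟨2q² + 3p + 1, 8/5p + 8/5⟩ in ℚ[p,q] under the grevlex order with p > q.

f_1 = 2q² + 3p + 1, LT = q².
f_2 = 8/5p + 8/5, LT = p.

S(f_1,f_2): leading monomials are coprime, so the S-polynomial reduces to 0 (Buchberger's first criterion).
Every S-polynomial of the final basis reduces to 0, so we have a Gröbner basis.

G = {q² - 1, p + 1}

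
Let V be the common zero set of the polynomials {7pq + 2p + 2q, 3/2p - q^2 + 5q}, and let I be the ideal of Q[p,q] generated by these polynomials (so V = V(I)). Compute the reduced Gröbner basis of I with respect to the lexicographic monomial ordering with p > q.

f_1 = 7pq + 2p + 2q, LT = pq.
f_2 = 3/2p - q^2 + 5q, LT = p.

S(f_1,f_2): lcm = pq. S = 2/7p + 2/3q^3 - 10/3q^2 + 2/7q.
  leading term p: subtract (4/21)·f_2 from 2/7p + 2/3q^3 - 10/3q^2 + 2/7q → 2/3q^3 - 22/7q^2 - 2/3q
  leading term q^3: no divisor's leading term divides it; move 2/3q^3 to the remainder.
  leading term q^2: no divisor's leading term divides it; move -22/7q^2 to the remainder.
  leading term q: no divisor's leading term divides it; move -2/3q to the remainder.
  remainder 2/3q^3 - 22/7q^2 - 2/3q ≠ 0; add g_3 = 2/3q^3 - 22/7q^2 - 2/3q to the basis.

The other S-polynomials (S(f_1,g_3), S(f_2,g_3)) all reduce to 0 modulo the current basis, so we have a Gröbner basis.
Inter-reduce: drop elements whose leading term is divisible by another's, tail-reduce, and make monic.

G = {p - 2/3q^2 + 10/3q, q^3 - 33/7q^2 - q}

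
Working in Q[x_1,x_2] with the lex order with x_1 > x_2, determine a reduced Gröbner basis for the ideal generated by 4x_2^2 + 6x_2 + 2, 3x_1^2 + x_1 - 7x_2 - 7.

f_1 = 4x_2^2 + 6x_2 + 2, LT = x_2^2.
f_2 = 3x_1^2 + x_1 - 7x_2 - 7, LT = x_1^2.

The S-polynomials (S(f_1,f_2)) all reduce to 0 modulo the current basis, so we have a Gröbner basis.

G = {x_1^2 + 1/3x_1 - 7/3x_2 - 7/3, x_2^2 + 3/2x_2 + 1/2}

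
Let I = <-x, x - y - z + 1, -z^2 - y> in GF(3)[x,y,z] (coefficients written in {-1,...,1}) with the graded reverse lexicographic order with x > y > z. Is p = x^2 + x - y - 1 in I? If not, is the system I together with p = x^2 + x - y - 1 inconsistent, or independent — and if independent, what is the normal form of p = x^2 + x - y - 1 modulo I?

x^2 + x - y - 1 is independent of I; its normal form modulo I is z + 1.

First compute the reduced Gröbner basis of I by Buchberger's algorithm.
f_1 = -x, LT = x.
f_2 = x - y - z + 1, LT = x.
f_3 = -z^2 - y, LT = z^2.

S(f_1,f_2): lcm = x. S = y + z - 1.
  reduce S modulo (f_1, f_2, f_3):
  remainder y + z - 1 ≠ 0; add h_4 = y + z - 1 to the basis.

The other S-polynomials (S(f_1,f_3), S(f_2,f_3), S(f_1,h_4), S(f_2,h_4), S(f_3,h_4)) all reduce to 0 modulo the current basis, so we have a Gröbner basis.
Inter-reduce: drop elements whose leading term is divisible by another's, tail-reduce, and make monic.
Reduced Gröbner basis: {z^2 - z + 1, x, y + z - 1}.
Label its elements g_1 = z^2 - z + 1, g_2 = x, g_3 = y + z - 1.

Reduce p = x^2 + x - y - 1 modulo G:
  leading term x^2: subtract (x)·g_2 from x^2 + x - y - 1 → x - y - 1
  leading term x: subtract (1)·g_2 from x - y - 1 → -y - 1
  leading term y: subtract (-1)·g_3 from -y - 1 → z + 1
  leading term z: no divisor's leading term divides it; move z to the remainder.
  leading term 1: no divisor's leading term divides it; move 1 to the remainder.
  normal form = z + 1.
The normal form is nonzero, so p ∉ I. Since p minus its normal form lies in I, I + (p) = I + (r) where r = z + 1; decide whether this ideal is the whole ring.
Run Buchberger on G together with r (pairs among the g_i already reduce to 0 since G is a Gröbner basis):
g_1 = z^2 - z + 1, LT = z^2.
g_2 = x, LT = x.
g_3 = y + z - 1, LT = y.
r = z + 1, LT = z.

The S-polynomials (S(g_1,g_2), S(g_1,g_3), S(g_1,r), S(g_2,g_3), S(g_2,r), S(g_3,r)) all reduce to 0 modulo the current basis, so we have a Gröbner basis.
Inter-reduce: drop elements whose leading term is divisible by another's, tail-reduce, and make monic.
Reduced Gröbner basis: {x, y + 1, z + 1}.
The reduced Gröbner basis of I + (p) is {x, y + 1, z + 1} ≠ {1}, a proper ideal, so the enlarged system stays consistent: p is independent of I, with normal form z + 1.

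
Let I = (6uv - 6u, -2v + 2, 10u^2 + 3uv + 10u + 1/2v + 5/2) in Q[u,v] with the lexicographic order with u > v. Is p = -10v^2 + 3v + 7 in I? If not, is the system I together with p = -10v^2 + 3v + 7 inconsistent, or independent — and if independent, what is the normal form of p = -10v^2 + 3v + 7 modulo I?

-10v^2 + 3v + 7 lies in I (it reduces to 0).

First compute the reduced Gröbner basis of I by Buchberger's algorithm.
f_1 = 6uv - 6u, LT = uv.
f_2 = -2v + 2, LT = v.
f_3 = 10u^2 + 3uv + 10u + 1/2v + 5/2, LT = u^2.

The S-polynomials (S(f_1,f_2), S(f_1,f_3), S(f_2,f_3)) all reduce to 0 modulo the current basis, so we have a Gröbner basis.
Inter-reduce: drop elements whose leading term is divisible by another's, tail-reduce, and make monic.
Reduced Gröbner basis: {u^2 + 13/10u + 3/10, v - 1}.
Label its elements g_1 = u^2 + 13/10u + 3/10, g_2 = v - 1.

Reduce p = -10v^2 + 3v + 7 modulo G:
  leading term v^2: subtract (-10v)·g_2 from -10v^2 + 3v + 7 → -7v + 7
  leading term v: subtract (-7)·g_2 from -7v + 7 → 0
  normal form = 0.
Since the normal form is 0, p ∈ I.

Ideal membership is decidable via reduction modulo a Gröbner basis.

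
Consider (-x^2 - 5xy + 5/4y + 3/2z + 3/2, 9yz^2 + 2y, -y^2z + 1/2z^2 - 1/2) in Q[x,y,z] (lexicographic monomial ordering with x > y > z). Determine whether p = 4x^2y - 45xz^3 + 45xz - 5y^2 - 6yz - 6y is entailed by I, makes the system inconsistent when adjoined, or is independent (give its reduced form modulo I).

First compute the reduced Gröbner basis of I by Buchberger's algorithm.
f_1 = -x^2 - 5xy + 5/4y + 3/2z + 3/2, LT = x^2.
f_2 = 9yz^2 + 2y, LT = yz^2.
f_3 = -y^2z + 1/2z^2 - 1/2, LT = y^2z.

S(f_2,f_3): lcm = y^2z^2. S = 2/9y^2 + 1/2z^3 - 1/2z.
  reduce S modulo (f_1, f_2, f_3):
  remainder 2/9y^2 + 1/2z^3 - 1/2z ≠ 0; add h_4 = 2/9y^2 + 1/2z^3 - 1/2z to the basis.

S(f_2,h_4): lcm = y^2z^2. S = 2/9y^2 - 9/4z^5 + 9/4z^3.
  reduce S modulo (f_1, f_2, f_3, h_4):
  remainder -9/4z^5 + 7/4z^3 + 1/2z ≠ 0; add h_5 = -9/4z^5 + 7/4z^3 + 1/2z to the basis.

S(f_3,h_4): lcm = y^2z. S = -9/4z^4 + 7/4z^2 + 1/2.
  reduce S modulo (f_1, f_2, f_3, h_4, h_5):
  remainder -9/4z^4 + 7/4z^2 + 1/2 ≠ 0; add h_6 = -9/4z^4 + 7/4z^2 + 1/2 to the basis.

The other S-polynomials (S(f_1,f_2), S(f_1,f_3), S(f_1,h_4), S(f_1,h_5), S(f_2,h_5), S(f_3,h_5), S(h_4,h_5), S(f_1,h_6), S(f_2,h_6), S(f_3,h_6), S(h_4,h_6), S(h_5,h_6)) all reduce to 0 modulo the current basis, so we have a Gröbner basis.
Inter-reduce: drop elements whose leading term is divisible by another's, tail-reduce, and make monic.
Reduced Gröbner basis: {x^2 + 5xy - 5/4y - 3/2z - 3/2, y^2 + 9/4z^3 - 9/4z, yz^2 + 2/9y, z^4 - 7/9z^2 - 2/9}.
Label its elements g_1 = x^2 + 5xy - 5/4y - 3/2z - 3/2, g_2 = y^2 + 9/4z^3 - 9/4z, g_3 = yz^2 + 2/9y, g_4 = z^4 - 7/9z^2 - 2/9.

Reduce p = 4x^2y - 45xz^3 + 45xz - 5y^2 - 6yz - 6y modulo G:
  leading term x^2y: subtract (4y)·g_1 from 4x^2y - 45xz^3 + 45xz - 5y^2 - 6yz - 6y → -20xy^2 - 45xz^3 + 45xz
  leading term xy^2: subtract (-20x)·g_2 from -20xy^2 - 45xz^3 + 45xz → 0
  normal form = 0.
Since the normal form is 0, p ∈ I.

4x^2y - 45xz^3 + 45xz - 5y^2 - 6yz - 6y lies in I (it reduces to 0).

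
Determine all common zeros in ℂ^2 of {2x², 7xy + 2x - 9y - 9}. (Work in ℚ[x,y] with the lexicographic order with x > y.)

Compute a lex Gröbner basis by Buchberger's algorithm.
f_1 = 2x², LT = x².
f_2 = 7xy + 2x - 9y - 9, LT = xy.

S(f_1,f_2): lcm = x²y. S = -2/7x² + 9/7xy + 9/7x.
  reduce S modulo (f_1, f_2):
  remainder 45/49x + 81/49y + 81/49 ≠ 0; add h_3 = 45/49x + 81/49y + 81/49 to the basis.

S(f_2,h_3): lcm = xy. S = 2/7x - 9/5y² - 108/35y - 9/7.
  reduce S modulo (f_1, f_2, h_3):
  remainder -9/5y² - 18/5y - 9/5 ≠ 0; add h_4 = -9/5y² - 18/5y - 9/5 to the basis.

The other S-polynomials (S(f_1,h_3), S(f_1,h_4), S(f_2,h_4), S(h_3,h_4)) all reduce to 0 modulo the current basis, so we have a Gröbner basis.
Inter-reduce: drop elements whose leading term is divisible by another's, tail-reduce, and make monic.
Reduced Gröbner basis: {x + 9/5y + 9/5, y² + 2y + 1}.

Since the basis is lex-ordered, y² + 2y + 1 is univariate in y. Its roots are {-1}. Back-substituting each root into the other basis elements fixes the other coordinates.
  y = -1: the earlier basis element becomes x = 0, giving x = 0 — point (0, -1).

{(0, -1)}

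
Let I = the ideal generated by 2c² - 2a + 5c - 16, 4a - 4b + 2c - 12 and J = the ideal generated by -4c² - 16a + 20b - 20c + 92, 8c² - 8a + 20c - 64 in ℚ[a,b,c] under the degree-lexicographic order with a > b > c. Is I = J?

Yes, the ideals are equal.

Since reduced Gröbner bases are canonical representatives of ideals under a given ordering, it suffices to compute and compare them.
Buchberger on the first generating set:
f_1 = 2c² - 2a + 5c - 16, LT = c².
f_2 = 4a - 4b + 2c - 12, LT = a.

S(f_1,f_2): leading monomials are coprime, so the S-polynomial reduces to 0 (Buchberger's first criterion).
Every S-polynomial of the final basis reduces to 0, so we have a Gröbner basis.
Inter-reduce: drop elements whose leading term is divisible by another's, tail-reduce, and make monic.
Reduced Gröbner basis: {c² - b + 3c - 11, a - b + ½c - 3}.

Buchberger on the second generating set:
h_1 = -4c² - 16a + 20b - 20c + 92, LT = c².
h_2 = 8c² - 8a + 20c - 64, LT = c².

S(h_1,h_2): lcm = c². S = 5a - 5b + 5/2c - 15.
  leading term a: no divisor's leading term divides it; move 5a to the remainder.
  leading term b: no divisor's leading term divides it; move -5b to the remainder.
  leading term c: no divisor's leading term divides it; move 5/2c to the remainder.
  leading term 1: no divisor's leading term divides it; move -15 to the remainder.
  remainder 5a - 5b + 5/2c - 15 ≠ 0; add k_3 = 5a - 5b + 5/2c - 15 to the basis.

S(h_1,k_3): leading monomials are coprime, so the S-polynomial reduces to 0 (Buchberger's first criterion).
S(h_2,k_3): leading monomials are coprime, so the S-polynomial reduces to 0 (Buchberger's first criterion).
Every S-polynomial of the final basis reduces to 0, so we have a Gröbner basis.
Inter-reduce: drop elements whose leading term is divisible by another's, tail-reduce, and make monic.
Reduced Gröbner basis: {c² - b + 3c - 11, a - b + ½c - 3}.

These coincide, so the ideals are equal.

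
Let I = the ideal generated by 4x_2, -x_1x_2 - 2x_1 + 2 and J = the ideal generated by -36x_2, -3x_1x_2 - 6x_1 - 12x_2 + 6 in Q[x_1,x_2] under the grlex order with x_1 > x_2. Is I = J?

Two ideals are equal iff their reduced Gröbner bases coincide (the reduced basis is unique for a fixed ordering).
Buchberger on the first generating set:
f_1 = 4x_2, LT = x_2.
f_2 = -x_1x_2 - 2x_1 + 2, LT = x_1x_2.

S(f_1,f_2): lcm = x_1x_2. S = -2x_1 + 2.
  leading term x_1: no divisor's leading term divides it; move -2x_1 to the remainder.
  leading term 1: no divisor's leading term divides it; move 2 to the remainder.
  remainder -2x_1 + 2 ≠ 0; add g_3 = -2x_1 + 2 to the basis.

The other S-polynomials (S(f_1,g_3), S(f_2,g_3)) all reduce to 0 modulo the current basis, so we have a Gröbner basis.
Inter-reduce: drop elements whose leading term is divisible by another's, tail-reduce, and make monic.
Reduced Gröbner basis: {x_1 - 1, x_2}.

Buchberger on the second generating set:
h_1 = -36x_2, LT = x_2.
h_2 = -3x_1x_2 - 6x_1 - 12x_2 + 6, LT = x_1x_2.

S(h_1,h_2): lcm = x_1x_2. S = -2x_1 - 4x_2 + 2.
  leading term x_1: no divisor's leading term divides it; move -2x_1 to the remainder.
  leading term x_2: subtract (1/9)·h_1 from -4x_2 + 2 → 2
  leading term 1: no divisor's leading term divides it; move 2 to the remainder.
  remainder -2x_1 + 2 ≠ 0; add k_3 = -2x_1 + 2 to the basis.

The other S-polynomials (S(h_1,k_3), S(h_2,k_3)) all reduce to 0 modulo the current basis, so we have a Gröbner basis.
Inter-reduce: drop elements whose leading term is divisible by another's, tail-reduce, and make monic.
Reduced Gröbner basis: {x_1 - 1, x_2}.

These coincide, so the ideals are equal.
The same test decides containment: I ⊆ J iff every generator of I reduces to 0 modulo a Gröbner basis of J.

Yes, the ideals are equal.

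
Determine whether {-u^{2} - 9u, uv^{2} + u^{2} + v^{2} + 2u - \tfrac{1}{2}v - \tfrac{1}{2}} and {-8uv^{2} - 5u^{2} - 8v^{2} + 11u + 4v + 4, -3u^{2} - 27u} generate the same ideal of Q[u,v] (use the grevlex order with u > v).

Equality of ideals is decidable: compute both reduced Gröbner bases (unique for the ordering) and check whether they agree.
Buchberger on the first generating set:
f_1 = -u^{2} - 9u, LT = u^{2}.
f_2 = uv^{2} + u^{2} + v^{2} + 2u - \tfrac{1}{2}v - \tfrac{1}{2}, LT = uv^{2}.

S(f_1,f_2): lcm = u^{2}v^{2}. S = -u^{3} + 8uv^{2} - 2u^{2} + \tfrac{1}{2}uv + \tfrac{1}{2}u.
  reduce S modulo (f_1, f_2):
  remainder \tfrac{1}{2}uv - 8v^{2} - \tfrac{13}{2}u + 4v + 4 ≠ 0; add g_3 = \tfrac{1}{2}uv - 8v^{2} - \tfrac{13}{2}u + 4v + 4 to the basis.

S(f_2,g_3): lcm = uv^{2}. S = 16v^{3} + u^{2} + 13uv - 7v^{2} + 2u - \tfrac{17}{2}v - \tfrac{1}{2}.
  reduce S modulo (f_1, f_2, g_3):
  remainder 16v^{3} + 201v^{2} + 162u - \tfrac{225}{2}v - \tfrac{209}{2} ≠ 0; add g_4 = 16v^{3} + 201v^{2} + 162u - \tfrac{225}{2}v - \tfrac{209}{2} to the basis.

The other S-polynomials (S(f_1,g_3), S(f_1,g_4), S(f_2,g_4), S(g_3,g_4)) all reduce to 0 modulo the current basis, so we have a Gröbner basis.
Inter-reduce: drop elements whose leading term is divisible by another's, tail-reduce, and make monic.
Reduced Gröbner basis: {v^{3} + \tfrac{201}{16}v^{2} + \tfrac{81}{8}u - \tfrac{225}{32}v - \tfrac{209}{32}, u^{2} + 9u, uv - 16v^{2} - 13u + 8v + 8}.

Buchberger on the second generating set:
h_1 = -8uv^{2} - 5u^{2} - 8v^{2} + 11u + 4v + 4, LT = uv^{2}.
h_2 = -3u^{2} - 27u, LT = u^{2}.

S(h_1,h_2): lcm = u^{2}v^{2}. S = \tfrac{5}{8}u^{3} - 8uv^{2} - \tfrac{11}{8}u^{2} - \tfrac{1}{2}uv - \tfrac{1}{2}u.
  reduce S modulo (h_1, h_2):
  remainder -\tfrac{1}{2}uv + 8v^{2} + \tfrac{13}{2}u - 4v - 4 ≠ 0; add k_3 = -\tfrac{1}{2}uv + 8v^{2} + \tfrac{13}{2}u - 4v - 4 to the basis.

S(h_1,k_3): lcm = uv^{2}. S = 16v^{3} + \tfrac{5}{8}u^{2} + 13uv - 7v^{2} - \tfrac{11}{8}u - \tfrac{17}{2}v - \tfrac{1}{2}.
  reduce S modulo (h_1, h_2, k_3):
  remainder 16v^{3} + 201v^{2} + 162u - \tfrac{225}{2}v - \tfrac{209}{2} ≠ 0; add k_4 = 16v^{3} + 201v^{2} + 162u - \tfrac{225}{2}v - \tfrac{209}{2} to the basis.

The other S-polynomials (S(h_2,k_3), S(h_1,k_4), S(h_2,k_4), S(k_3,k_4)) all reduce to 0 modulo the current basis, so we have a Gröbner basis.
Inter-reduce: drop elements whose leading term is divisible by another's, tail-reduce, and make monic.
Reduced Gröbner basis: {v^{3} + \tfrac{201}{16}v^{2} + \tfrac{81}{8}u - \tfrac{225}{32}v - \tfrac{209}{32}, u^{2} + 9u, uv - 16v^{2} - 13u + 8v + 8}.

These coincide, so the ideals are equal.
The same test decides containment: I ⊆ J iff every generator of I reduces to 0 modulo a Gröbner basis of J.

Yes, the ideals are equal.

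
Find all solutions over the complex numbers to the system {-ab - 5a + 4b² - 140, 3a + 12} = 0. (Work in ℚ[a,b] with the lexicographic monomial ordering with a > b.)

Compute a lex Gröbner basis by Buchberger's algorithm.
f_1 = -ab - 5a + 4b² - 140, LT = ab.
f_2 = 3a + 12, LT = a.

S(f_1,f_2): lcm = ab. S = 5a - 4b² - 4b + 140.
  leading term a: subtract (5/3)·f_2 from 5a - 4b² - 4b + 140 → -4b² - 4b + 120
  leading term b²: no divisor's leading term divides it; move -4b² to the remainder.
  leading term b: no divisor's leading term divides it; move -4b to the remainder.
  leading term 1: no divisor's leading term divides it; move 120 to the remainder.
  remainder -4b² - 4b + 120 ≠ 0; add h_3 = -4b² - 4b + 120 to the basis.

The other S-polynomials (S(f_1,h_3), S(f_2,h_3)) all reduce to 0 modulo the current basis, so we have a Gröbner basis.
Inter-reduce: drop elements whose leading term is divisible by another's, tail-reduce, and make monic.
Reduced Gröbner basis: {a + 4, b² + b - 30}.

From the last basis element, b² + b - 30 = 0, so b takes values in {-6, 5}. Each choice, substituted upward through the basis, yields the corresponding point(s) of the solution set.
  b = -6: the earlier basis element becomes a + 4 = 0, giving a = -4 — point (-4, -6).
  b = 5: the earlier basis element becomes a + 4 = 0, giving a = -4 — point (-4, 5).
Substituting each solution back into the original system confirms all equations vanish.
This is the nonlinear analogue of row-reducing a linear system.

{(-4, -6), (-4, 5)}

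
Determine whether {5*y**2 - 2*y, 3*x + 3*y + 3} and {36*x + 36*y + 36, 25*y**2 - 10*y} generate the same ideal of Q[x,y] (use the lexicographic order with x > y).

Since reduced Gröbner bases are canonical representatives of ideals under a given ordering, it suffices to compute and compare them.
Buchberger on the first generating set:
f_1 = 5*y**2 - 2*y, LT = y**2.
f_2 = 3*x + 3*y + 3, LT = x.

The S-polynomials (S(f_1,f_2)) all reduce to 0 modulo the current basis, so we have a Gröbner basis.
Inter-reduce: drop elements whose leading term is divisible by another's, tail-reduce, and make monic.
Reduced Gröbner basis: {x + y + 1, y**2 - 2/5*y}.

Buchberger on the second generating set:
h_1 = 36*x + 36*y + 36, LT = x.
h_2 = 25*y**2 - 10*y, LT = y**2.

The S-polynomials (S(h_1,h_2)) all reduce to 0 modulo the current basis, so we have a Gröbner basis.
Inter-reduce: drop elements whose leading term is divisible by another's, tail-reduce, and make monic.
Reduced Gröbner basis: {x + y + 1, y**2 - 2/5*y}.

These coincide, so the ideals are equal.

Yes, the ideals are equal.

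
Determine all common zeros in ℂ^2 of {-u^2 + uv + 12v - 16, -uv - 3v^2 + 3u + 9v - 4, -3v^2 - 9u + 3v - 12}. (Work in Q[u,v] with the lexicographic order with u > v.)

{(-2, 2)}

Compute a lex Gröbner basis by Buchberger's algorithm.
f_1 = -u^2 + uv + 12v - 16, LT = u^2.
f_2 = -uv + 3u - 3v^2 + 9v - 4, LT = uv.
f_3 = -9u - 3v^2 + 3v - 12, LT = u.

S(f_1,f_2): lcm = u^2v. S = 3u^2 - 4uv^2 + 9uv - 4u - 12v^2 + 16v.
  leading term u^2: subtract (-3)·f_1 from 3u^2 - 4uv^2 + 9uv - 4u - 12v^2 + 16v → -4uv^2 + 12uv - 4u - 12v^2 + 52v - 48
  leading term uv^2: subtract (4v)·f_2 from -4uv^2 + 12uv - 4u - 12v^2 + 52v - 48 → -4u + 12v^3 - 48v^2 + 68v - 48
  leading term u: subtract (4/9)·f_3 from -4u + 12v^3 - 48v^2 + 68v - 48 → 12v^3 - 140/3v^2 + 200/3v - 128/3
  leading term v^3: no divisor's leading term divides it; move 12v^3 to the remainder.
  leading term v^2: no divisor's leading term divides it; move -140/3v^2 to the remainder.
  leading term v: no divisor's leading term divides it; move 200/3v to the remainder.
  leading term 1: no divisor's leading term divides it; move -128/3 to the remainder.
  remainder 12v^3 - 140/3v^2 + 200/3v - 128/3 ≠ 0; add h_4 = 12v^3 - 140/3v^2 + 200/3v - 128/3 to the basis.

S(f_1,f_3): lcm = u^2. S = -1/3uv^2 - 2/3uv - 4/3u - 12v + 16.
  leading term uv^2: subtract (1/3v)·f_2 from -1/3uv^2 - 2/3uv - 4/3u - 12v + 16 → -5/3uv - 4/3u + v^3 - 3v^2 - 32/3v + 16
  leading term uv: subtract (5/3)·f_2 from -5/3uv - 4/3u + v^3 - 3v^2 - 32/3v + 16 → -19/3u + v^3 + 2v^2 - 77/3v + 68/3
  leading term u: subtract (19/27)·f_3 from -19/3u + v^3 + 2v^2 - 77/3v + 68/3 → v^3 + 37/9v^2 - 250/9v + 280/9
  leading term v^3: subtract (1/12)·h_4 from v^3 + 37/9v^2 - 250/9v + 280/9 → 8v^2 - 100/3v + 104/3
  leading term v^2: no divisor's leading term divides it; move 8v^2 to the remainder.
  leading term v: no divisor's leading term divides it; move -100/3v to the remainder.
  leading term 1: no divisor's leading term divides it; move 104/3 to the remainder.
  remainder 8v^2 - 100/3v + 104/3 ≠ 0; add h_5 = 8v^2 - 100/3v + 104/3 to the basis.

S(f_2,f_3): lcm = uv. S = -3u - 1/3v^3 + 10/3v^2 - 31/3v + 4.
  leading term u: subtract (1/3)·f_3 from -3u - 1/3v^3 + 10/3v^2 - 31/3v + 4 → -1/3v^3 + 13/3v^2 - 34/3v + 8
  leading term v^3: subtract (-1/36)·h_4 from -1/3v^3 + 13/3v^2 - 34/3v + 8 → 82/27v^2 - 256/27v + 184/27
  leading term v^2: subtract (41/108)·h_5 from 82/27v^2 - 256/27v + 184/27 → 257/81v - 514/81
  leading term v: no divisor's leading term divides it; move 257/81v to the remainder.
  leading term 1: no divisor's leading term divides it; move -514/81 to the remainder.
  remainder 257/81v - 514/81 ≠ 0; add h_6 = 257/81v - 514/81 to the basis.

The other S-polynomials (S(f_1,h_4), S(f_2,h_4), S(f_3,h_4), S(f_1,h_5), S(f_2,h_5), S(f_3,h_5), S(h_4,h_5), S(f_1,h_6), S(f_2,h_6), S(f_3,h_6), S(h_4,h_6), S(h_5,h_6)) all reduce to 0 modulo the current basis, so we have a Gröbner basis.
Inter-reduce: drop elements whose leading term is divisible by another's, tail-reduce, and make monic.
Reduced Gröbner basis: {u + 2, v - 2}.

Elimination: the polynomial v - 2 lies in the elimination ideal for v, so v ∈ {2}. For each such v, the remaining basis elements (now univariate) give the rest of the solution.
  v = 2: the earlier basis element becomes u + 2 = 0, giving u = -2 — point (-2, 2).
Check: every point annihilates each of the original generators.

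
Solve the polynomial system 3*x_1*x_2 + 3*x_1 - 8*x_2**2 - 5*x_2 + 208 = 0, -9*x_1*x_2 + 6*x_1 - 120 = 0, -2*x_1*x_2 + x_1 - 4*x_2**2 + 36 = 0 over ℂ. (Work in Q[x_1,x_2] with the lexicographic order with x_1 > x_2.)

{(-4, 4)}

Compute a lex Gröbner basis by Buchberger's algorithm.
f_1 = 3*x_1*x_2 + 3*x_1 - 8*x_2**2 - 5*x_2 + 208, LT = x_1*x_2.
f_2 = -9*x_1*x_2 + 6*x_1 - 120, LT = x_1*x_2.
f_3 = -2*x_1*x_2 + x_1 - 4*x_2**2 + 36, LT = x_1*x_2.

S(f_1,f_2): lcm = x_1*x_2. S = 5/3*x_1 - 8/3*x_2**2 - 5/3*x_2 + 56.
  leading term x_1: no divisor's leading term divides it; move 5/3*x_1 to the remainder.
  leading term x_2**2: no divisor's leading term divides it; move -8/3*x_2**2 to the remainder.
  leading term x_2: no divisor's leading term divides it; move -5/3*x_2 to the remainder.
  leading term 1: no divisor's leading term divides it; move 56 to the remainder.
  remainder 5/3*x_1 - 8/3*x_2**2 - 5/3*x_2 + 56 ≠ 0; add h_4 = 5/3*x_1 - 8/3*x_2**2 - 5/3*x_2 + 56 to the basis.

S(f_1,f_3): lcm = x_1*x_2. S = 3/2*x_1 - 14/3*x_2**2 - 5/3*x_2 + 262/3.
  leading term x_1: subtract (9/10)·h_4 from 3/2*x_1 - 14/3*x_2**2 - 5/3*x_2 + 262/3 → -34/15*x_2**2 - 1/6*x_2 + 554/15
  leading term x_2**2: no divisor's leading term divides it; move -34/15*x_2**2 to the remainder.
  leading term x_2: no divisor's leading term divides it; move -1/6*x_2 to the remainder.
  leading term 1: no divisor's leading term divides it; move 554/15 to the remainder.
  remainder -34/15*x_2**2 - 1/6*x_2 + 554/15 ≠ 0; add h_5 = -34/15*x_2**2 - 1/6*x_2 + 554/15 to the basis.

S(f_1,h_4): lcm = x_1*x_2. S = x_1 + 8/5*x_2**3 - 5/3*x_2**2 - 529/15*x_2 + 208/3.
  leading term x_1: subtract (3/5)·h_4 from x_1 + 8/5*x_2**3 - 5/3*x_2**2 - 529/15*x_2 + 208/3 → 8/5*x_2**3 - 1/15*x_2**2 - 514/15*x_2 + 536/15
  leading term x_2**3: subtract (-12/17*x_2)·h_5 from 8/5*x_2**3 - 1/15*x_2**2 - 514/15*x_2 + 536/15 → -47/255*x_2**2 - 418/51*x_2 + 536/15
  leading term x_2**2: subtract (47/578)·h_5 from -47/255*x_2**2 - 418/51*x_2 + 536/15 → -9459/1156*x_2 + 9459/289
  leading term x_2: no divisor's leading term divides it; move -9459/1156*x_2 to the remainder.
  leading term 1: no divisor's leading term divides it; move 9459/289 to the remainder.
  remainder -9459/1156*x_2 + 9459/289 ≠ 0; add h_6 = -9459/1156*x_2 + 9459/289 to the basis.

The other S-polynomials (S(f_2,f_3), S(f_2,h_4), S(f_3,h_4), S(f_1,h_5), S(f_2,h_5), S(f_3,h_5), S(h_4,h_5), S(f_1,h_6), S(f_2,h_6), S(f_3,h_6), S(h_4,h_6), S(h_5,h_6)) all reduce to 0 modulo the current basis, so we have a Gröbner basis.
Inter-reduce: drop elements whose leading term is divisible by another's, tail-reduce, and make monic.
Reduced Gröbner basis: {x_1 + 4, x_2 - 4}.

Since the basis is lex-ordered, x_2 - 4 is univariate in x_2. Its roots are {4}. Back-substituting each root into the other basis elements fixes the other coordinates.
  x_2 = 4: the earlier basis element becomes x_1 + 4 = 0, giving x_1 = -4 — point (-4, 4).
Check: every point annihilates each of the original generators.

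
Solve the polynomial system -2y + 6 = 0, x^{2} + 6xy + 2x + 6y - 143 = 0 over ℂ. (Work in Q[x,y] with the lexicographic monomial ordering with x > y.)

Compute a lex Gröbner basis by Buchberger's algorithm.
f_1 = -2y + 6, LT = y.
f_2 = x^{2} + 6xy + 2x + 6y - 143, LT = x^{2}.

S(f_1,f_2): leading monomials are coprime, so the S-polynomial reduces to 0 (Buchberger's first criterion).
Every S-polynomial of the final basis reduces to 0, so we have a Gröbner basis.
Inter-reduce: drop elements whose leading term is divisible by another's, tail-reduce, and make monic.
Reduced Gröbner basis: {x^{2} + 20x - 125, y - 3}.

The lex basis is triangular: the last element involves only y. Solving y - 3 = 0 gives y ∈ {3}; substituting each value into the earlier elements determines the remaining variables.
  y = 3: the earlier basis element becomes x^{2} + 20x - 125 = 0, giving x = -25, 5 — points (-25, 3), (5, 3).
Substituting each solution back into the original system confirms all equations vanish.
This is the nonlinear analogue of row-reducing a linear system.

{(-25, 3), (5, 3)}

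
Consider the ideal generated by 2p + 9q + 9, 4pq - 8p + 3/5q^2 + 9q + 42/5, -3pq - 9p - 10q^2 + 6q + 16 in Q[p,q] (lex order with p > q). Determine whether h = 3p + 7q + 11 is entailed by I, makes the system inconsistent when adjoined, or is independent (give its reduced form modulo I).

Adjoining 3p + 7q + 11 makes the ideal the whole ring: the system is inconsistent.

First compute the reduced Gröbner basis of I by Buchberger's algorithm.
f_1 = 2p + 9q + 9, LT = p.
f_2 = 4pq - 8p + 3/5q^2 + 9q + 42/5, LT = pq.
f_3 = -3pq - 9p - 10q^2 + 6q + 16, LT = pq.

S(f_1,f_2): lcm = pq. S = 2p + 87/20q^2 + 9/4q - 21/10.
  leading term p: subtract (1)·f_1 from 2p + 87/20q^2 + 9/4q - 21/10 → 87/20q^2 - 27/4q - 111/10
  leading term q^2: no divisor's leading term divides it; move 87/20q^2 to the remainder.
  leading term q: no divisor's leading term divides it; move -27/4q to the remainder.
  leading term 1: no divisor's leading term divides it; move -111/10 to the remainder.
  remainder 87/20q^2 - 27/4q - 111/10 ≠ 0; add k_4 = 87/20q^2 - 27/4q - 111/10 to the basis.

S(f_1,f_3): lcm = pq. S = -3p + 7/6q^2 + 13/2q + 16/3.
  leading term p: subtract (-3/2)·f_1 from -3p + 7/6q^2 + 13/2q + 16/3 → 7/6q^2 + 20q + 113/6
  leading term q^2: subtract (70/261)·k_4 from 7/6q^2 + 20q + 113/6 → 1265/58q + 1265/58
  leading term q: no divisor's leading term divides it; move 1265/58q to the remainder.
  leading term 1: no divisor's leading term divides it; move 1265/58 to the remainder.
  remainder 1265/58q + 1265/58 ≠ 0; add k_5 = 1265/58q + 1265/58 to the basis.

The other S-polynomials (S(f_2,f_3), S(f_1,k_4), S(f_2,k_4), S(f_3,k_4), S(f_1,k_5), S(f_2,k_5), S(f_3,k_5), S(k_4,k_5)) all reduce to 0 modulo the current basis, so we have a Gröbner basis.
Inter-reduce: drop elements whose leading term is divisible by another's, tail-reduce, and make monic.
Reduced Gröbner basis: {p, q + 1}.
Label its elements g_1 = p, g_2 = q + 1.

Reduce h = 3p + 7q + 11 modulo G:
  leading term p: subtract (3)·g_1 from 3p + 7q + 11 → 7q + 11
  leading term q: subtract (7)·g_2 from 7q + 11 → 4
  leading term 1: no divisor's leading term divides it; move 4 to the remainder.
  normal form = 4.
The normal form is nonzero, so h ∉ I. Since h minus its normal form lies in I, I + (h) = I + (r) where r = 4; decide whether this ideal is the whole ring.
Here r = 4 is a nonzero constant, hence a unit: 1 ∈ I + (h), the Gröbner basis of I + (h) is {1}, and the enlarged system has no common solution — adjoining h is inconsistent.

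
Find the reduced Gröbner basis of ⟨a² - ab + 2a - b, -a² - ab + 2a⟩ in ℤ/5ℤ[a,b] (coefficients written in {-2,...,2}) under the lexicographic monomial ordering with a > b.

G = {a - 2b², b³ - 2b² - b}

f_1 = a² - ab + 2a - b, LT = a².
f_2 = -a² - ab + 2a, LT = a².

S(f_1,f_2): lcm = a². S = -2ab - a - b.
  leading term ab: no divisor's leading term divides it; move -2ab to the remainder.
  leading term a: no divisor's leading term divides it; move -a to the remainder.
  leading term b: no divisor's leading term divides it; move -b to the remainder.
  remainder -2ab - a - b ≠ 0; add g_3 = -2ab - a - b to the basis.

S(f_1,g_3): lcm = a²b. S = 2a² - ab² - ab - b².
  leading term a²: subtract (2)·f_1 from 2a² - ab² - ab - b² → -ab² + ab + a - b² + 2b
  leading term ab²: subtract (-2b)·g_3 from -ab² + ab + a - b² + 2b → -ab + a + 2b² + 2b
  leading term ab: subtract (-2)·g_3 from -ab + a + 2b² + 2b → -a + 2b²
  leading term a: no divisor's leading term divides it; move -a to the remainder.
  leading term b²: no divisor's leading term divides it; move 2b² to the remainder.
  remainder -a + 2b² ≠ 0; add g_4 = -a + 2b² to the basis.

S(g_3,g_4): lcm = ab. S = -2a + 2b³ - 2b.
  leading term a: subtract (2)·g_4 from -2a + 2b³ - 2b → 2b³ + b² - 2b
  leading term b³: no divisor's leading term divides it; move 2b³ to the remainder.
  leading term b²: no divisor's leading term divides it; move b² to the remainder.
  leading term b: no divisor's leading term divides it; move -2b to the remainder.
  remainder 2b³ + b² - 2b ≠ 0; add g_5 = 2b³ + b² - 2b to the basis.

The other S-polynomials (S(f_2,g_3), S(f_1,g_4), S(f_2,g_4), S(f_1,g_5), S(f_2,g_5), S(g_3,g_5), S(g_4,g_5)) all reduce to 0 modulo the current basis, so we have a Gröbner basis.
Inter-reduce: drop elements whose leading term is divisible by another's, tail-reduce, and make monic.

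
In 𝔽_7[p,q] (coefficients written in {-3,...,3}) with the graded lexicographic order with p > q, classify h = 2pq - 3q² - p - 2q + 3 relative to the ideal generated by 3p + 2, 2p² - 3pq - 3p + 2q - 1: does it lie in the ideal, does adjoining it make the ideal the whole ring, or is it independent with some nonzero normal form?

Adjoining 2pq - 3q² - p - 2q + 3 makes the ideal the whole ring: the system is inconsistent.

First compute the reduced Gröbner basis of I by Buchberger's algorithm.
f_1 = 3p + 2, LT = p.
f_2 = 2p² - 3pq - 3p + 2q - 1, LT = p².

S(f_1,f_2): lcm = p². S = -2pq + p - q - 3.
  leading term pq: subtract (-3q)·f_1 from -2pq + p - q - 3 → p - 2q - 3
  leading term p: subtract (-2)·f_1 from p - 2q - 3 → -2q + 1
  leading term q: no divisor's leading term divides it; move -2q to the remainder.
  leading term 1: no divisor's leading term divides it; move 1 to the remainder.
  remainder -2q + 1 ≠ 0; add k_3 = -2q + 1 to the basis.

S(f_1,k_3): leading monomials are coprime, so the S-polynomial reduces to 0 (Buchberger's first criterion).
S(f_2,k_3): leading monomials are coprime, so the S-polynomial reduces to 0 (Buchberger's first criterion).
Every S-polynomial of the final basis reduces to 0, so we have a Gröbner basis.
Inter-reduce: drop elements whose leading term is divisible by another's, tail-reduce, and make monic.
Reduced Gröbner basis: {p + 3, q + 3}.
Label its elements g_1 = p + 3, g_2 = q + 3.

Reduce h = 2pq - 3q² - p - 2q + 3 modulo G:
  leading term pq: subtract (2q)·g_1 from 2pq - 3q² - p - 2q + 3 → -3q² - p - q + 3
  leading term q²: subtract (-3q)·g_2 from -3q² - p - q + 3 → -p + q + 3
  leading term p: subtract (-1)·g_1 from -p + q + 3 → q - 1
  leading term q: subtract (1)·g_2 from q - 1 → 3
  leading term 1: no divisor's leading term divides it; move 3 to the remainder.
  normal form = 3.
The normal form is nonzero, so h ∉ I. Since h minus its normal form lies in I, I + (h) = I + (r) where r = 3; decide whether this ideal is the whole ring.
Here r = 3 is a nonzero constant, hence a unit: 1 ∈ I + (h), the Gröbner basis of I + (h) is {1}, and the enlarged system has no common solution — adjoining h is inconsistent.

The remainder on division by a Gröbner basis is unique — it is the normal form.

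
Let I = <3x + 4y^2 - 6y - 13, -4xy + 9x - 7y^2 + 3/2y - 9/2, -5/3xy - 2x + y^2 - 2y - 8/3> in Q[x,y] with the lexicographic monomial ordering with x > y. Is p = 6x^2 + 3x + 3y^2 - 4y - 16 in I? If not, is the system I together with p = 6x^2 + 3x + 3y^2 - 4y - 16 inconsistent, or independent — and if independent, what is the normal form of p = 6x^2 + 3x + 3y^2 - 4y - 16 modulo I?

First compute the reduced Gröbner basis of I by Buchberger's algorithm.
f_1 = 3x + 4y^2 - 6y - 13, LT = x.
f_2 = -4xy + 9x - 7y^2 + 3/2y - 9/2, LT = xy.
f_3 = -5/3xy - 2x + y^2 - 2y - 8/3, LT = xy.

S(f_1,f_2): lcm = xy. S = 9/4x + 4/3y^3 - 15/4y^2 - 95/24y - 9/8.
  leading term x: subtract (3/4)·f_1 from 9/4x + 4/3y^3 - 15/4y^2 - 95/24y - 9/8 → 4/3y^3 - 27/4y^2 + 13/24y + 69/8
  leading term y^3: no divisor's leading term divides it; move 4/3y^3 to the remainder.
  leading term y^2: no divisor's leading term divides it; move -27/4y^2 to the remainder.
  leading term y: no divisor's leading term divides it; move 13/24y to the remainder.
  leading term 1: no divisor's leading term divides it; move 69/8 to the remainder.
  remainder 4/3y^3 - 27/4y^2 + 13/24y + 69/8 ≠ 0; add h_4 = 4/3y^3 - 27/4y^2 + 13/24y + 69/8 to the basis.

S(f_1,f_3): lcm = xy. S = -6/5x + 4/3y^3 - 7/5y^2 - 83/15y - 8/5.
  leading term x: subtract (-2/5)·f_1 from -6/5x + 4/3y^3 - 7/5y^2 - 83/15y - 8/5 → 4/3y^3 + 1/5y^2 - 119/15y - 34/5
  leading term y^3: subtract (1)·h_4 from 4/3y^3 + 1/5y^2 - 119/15y - 34/5 → 139/20y^2 - 339/40y - 617/40
  leading term y^2: no divisor's leading term divides it; move 139/20y^2 to the remainder.
  leading term y: no divisor's leading term divides it; move -339/40y to the remainder.
  leading term 1: no divisor's leading term divides it; move -617/40 to the remainder.
  remainder 139/20y^2 - 339/40y - 617/40 ≠ 0; add h_5 = 139/20y^2 - 339/40y - 617/40 to the basis.

S(f_3,h_4): lcm = xy^3. S = 501/80xy^2 - 13/32xy - 207/32x - 3/5y^4 + 6/5y^3 + 8/5y^2.
  leading term xy^2: subtract (167/80y^2)·f_1 from 501/80xy^2 - 13/32xy - 207/32x - 3/5y^4 + 6/5y^3 + 8/5y^2 → -13/32xy - 207/32x - 179/20y^4 + 549/40y^3 + 2299/80y^2
  leading term xy: subtract (-13/96y)·f_1 from -13/32xy - 207/32x - 179/20y^4 + 549/40y^3 + 2299/80y^2 → -207/32x - 179/20y^4 + 214/15y^3 + 1117/40y^2 - 169/96y
  leading term x: subtract (-69/32)·f_1 from -207/32x - 179/20y^4 + 214/15y^3 + 1117/40y^2 - 169/96y → -179/20y^4 + 214/15y^3 + 731/20y^2 - 1411/96y - 897/32
  leading term y^4: subtract (-537/80y)·h_4 from -179/20y^4 + 214/15y^3 + 731/20y^2 - 1411/96y - 897/32 → -29801/960y^3 + 25719/640y^2 + 82939/1920y - 897/32
  leading term y^3: subtract (-29801/1280)·h_4 from -29801/960y^3 + 25719/640y^2 + 82939/1920y - 897/32 → -119775/1024y^2 + 571479/10240y + 1769229/10240
  leading term y^2: subtract (-598875/35584)·h_5 from -119775/1024y^2 + 571479/10240y + 1769229/10240 → -30895761/355840y - 30895761/355840
  leading term y: no divisor's leading term divides it; move -30895761/355840y to the remainder.
  leading term 1: no divisor's leading term divides it; move -30895761/355840 to the remainder.
  remainder -30895761/355840y - 30895761/355840 ≠ 0; add h_6 = -30895761/355840y - 30895761/355840 to the basis.

The other S-polynomials (S(f_2,f_3), S(f_1,h_4), S(f_2,h_4), S(f_1,h_5), S(f_2,h_5), S(f_3,h_5), S(h_4,h_5), S(f_1,h_6), S(f_2,h_6), S(f_3,h_6), S(h_4,h_6), S(h_5,h_6)) all reduce to 0 modulo the current basis, so we have a Gröbner basis.
Inter-reduce: drop elements whose leading term is divisible by another's, tail-reduce, and make monic.
Reduced Gröbner basis: {x - 1, y + 1}.
Label its elements g_1 = x - 1, g_2 = y + 1.

Reduce p = 6x^2 + 3x + 3y^2 - 4y - 16 modulo G:
  leading term x^2: subtract (6x)·g_1 from 6x^2 + 3x + 3y^2 - 4y - 16 → 9x + 3y^2 - 4y - 16
  leading term x: subtract (9)·g_1 from 9x + 3y^2 - 4y - 16 → 3y^2 - 4y - 7
  leading term y^2: subtract (3y)·g_2 from 3y^2 - 4y - 7 → -7y - 7
  leading term y: subtract (-7)·g_2 from -7y - 7 → 0
  normal form = 0.
Since the normal form is 0, p ∈ I.

6x^2 + 3x + 3y^2 - 4y - 16 lies in I (it reduces to 0).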